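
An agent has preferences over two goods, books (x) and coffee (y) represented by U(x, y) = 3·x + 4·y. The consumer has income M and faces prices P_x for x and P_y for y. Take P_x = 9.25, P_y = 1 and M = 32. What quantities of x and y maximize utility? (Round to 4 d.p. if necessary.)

Perfect substitutes: compare marginal utility per dollar. 3/P_x vs 4/P_y → 0.3243 vs 4.
y gives more utility per dollar, so spend all income on y: y* = M/P_y, x* = 0.
Numerically: x* = 0, y* = 32.

x* = 0, y* = 32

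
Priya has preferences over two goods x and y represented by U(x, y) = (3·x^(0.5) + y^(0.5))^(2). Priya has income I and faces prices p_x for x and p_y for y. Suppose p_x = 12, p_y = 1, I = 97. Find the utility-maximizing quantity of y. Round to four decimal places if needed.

y* = 55.4286

From the CES first-order condition, 3·(y/x)^(0.5) = p_x/p_y.
Hence y/x = ((1/3)·p_x/p_y)^(1/(0.5)), i.e. raised to the 2 power.
With the ratio pinned down, the budget gives x* = I/(p_x + p_y·(y/x)) and y* = (y/x)·x*.
Numerically y/x = 16, so x* = 97/(12 + 1·16) = 3.4643 and y* = 16·3.4643 = 55.4286.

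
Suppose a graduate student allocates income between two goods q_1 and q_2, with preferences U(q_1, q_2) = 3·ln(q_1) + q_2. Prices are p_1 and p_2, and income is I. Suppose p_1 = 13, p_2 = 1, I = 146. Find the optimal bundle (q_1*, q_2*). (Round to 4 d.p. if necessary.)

Set MRS = p_1/p_2: (3/q_1)/1 = p_1/p_2.
So q_1*(p_1,p_2) = 3·p_2/p_1, independent of income; and q_2* = (I − 3·p_2)/p_2.
At the given prices: q_1* = 3·1/13 = 0.2308, and q_2* = 143.

q_1* = 0.2308, q_2* = 143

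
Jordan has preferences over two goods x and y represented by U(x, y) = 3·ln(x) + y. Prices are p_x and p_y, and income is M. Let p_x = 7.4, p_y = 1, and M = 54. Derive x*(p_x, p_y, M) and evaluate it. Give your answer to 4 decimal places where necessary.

Set MRS = p_x/p_y: (3/x)/1 = p_x/p_y.
So x*(p_x,p_y) = 3·p_y/p_x, independent of income; and y* = (M − 3·p_y)/p_y.
At the given prices: x* = 3·1/7.4 = 0.4054.

x* = 0.4054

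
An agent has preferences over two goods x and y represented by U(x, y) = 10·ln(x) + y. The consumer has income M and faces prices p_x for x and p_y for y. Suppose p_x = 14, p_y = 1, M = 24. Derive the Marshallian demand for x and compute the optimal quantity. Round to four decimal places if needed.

x* = 0.7143

MU_x = 10/x, MU_y = 1. Tangency: 10/x = p_x/p_y.
So x*(p_x,p_y) = 10·p_y/p_x, independent of income; and y* = (M − 10·p_y)/p_y.
At the given prices: x* = 10·1/14 = 0.7143.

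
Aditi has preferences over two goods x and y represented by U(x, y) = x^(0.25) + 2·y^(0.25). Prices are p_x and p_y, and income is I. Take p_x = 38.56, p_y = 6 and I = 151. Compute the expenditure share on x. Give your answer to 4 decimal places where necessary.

share on x = 0.1759

MRS = MU_x/MU_y = (1/2)·(y/x)^(0.75). Set equal to p_x/p_y.
Solve for the ratio: y/x = [2·p_x/p_y]^(4/3).
With the ratio pinned down, the budget gives x* = I/(p_x + p_y·(y/x)) and y* = (y/x)·x*.
Numerically y/x = 30.108401, so x* = 151/(38.56 + 6·30.108401) = 0.6888 and y* = 30.108401·0.6888 = 20.7397.
Expenditure on x: 38.56·0.6888 = 26.5615; share = 0.1759.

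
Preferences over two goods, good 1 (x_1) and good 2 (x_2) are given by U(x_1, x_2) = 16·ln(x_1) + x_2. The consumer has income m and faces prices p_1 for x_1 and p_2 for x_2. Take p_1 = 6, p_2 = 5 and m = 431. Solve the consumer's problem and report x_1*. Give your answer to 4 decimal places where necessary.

MU_x_1 = 16/x_1, MU_x_2 = 1. Tangency: 16/x_1 = p_1/p_2.
So x_1*(p_1,p_2) = 16·p_2/p_1, independent of income; and x_2* = (m − 16·p_2)/p_2.
At the given prices: x_1* = 16·5/6 = 13.3333.

x_1* = 13.3333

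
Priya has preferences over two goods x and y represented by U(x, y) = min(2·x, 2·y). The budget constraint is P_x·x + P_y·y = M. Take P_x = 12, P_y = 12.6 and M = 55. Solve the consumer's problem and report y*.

y* = 2.2358

With perfect complements, no substitution: consume in ratio x:y = 2:2.
Budget: P_x·x + P_y·x = M, so (2·P_x + 2·P_y)·x = 2·M.
Demand: x*(P_x,P_y,M) = 2·M/(2·P_x + 2·P_y), y* = 2·M/(2·P_x + 2·P_y).
Here 2·12 + 2·12.6 = 49.2, giving y* = 2.2358.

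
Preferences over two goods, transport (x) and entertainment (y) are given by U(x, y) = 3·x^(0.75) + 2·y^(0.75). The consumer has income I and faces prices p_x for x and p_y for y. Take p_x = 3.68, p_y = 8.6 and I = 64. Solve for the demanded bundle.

MU_x ∝ 3·x^(-0.25), MU_y ∝ 2·y^(-0.25), so MRS = (3/2)·(y/x)^(0.25) = p_x/p_y.
Hence y/x = ((2/3)·p_x/p_y)^(1/(0.25)), i.e. raised to the 4 power.
Substitute y = (y/x)·x into the budget: x* = I/(p_x + p_y·(y/x)).
Numerically y/x = 0.006623, so x* = 64/(3.68 + 8.6·0.006623) = 17.1262 and y* = 0.006623·17.1262 = 0.1134.

x* = 17.1262, y* = 0.1134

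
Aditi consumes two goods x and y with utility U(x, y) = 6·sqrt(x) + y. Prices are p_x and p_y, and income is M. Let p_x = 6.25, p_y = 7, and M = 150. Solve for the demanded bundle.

Solve: √x = 3·p_y/p_x, so x*(p_x,p_y) = (3·p_y/p_x)², and y* = (M − p_x·x*)/p_y.
Plugging in: x* = (3·7/6.25)² = 11.2896, y* = 11.3486.

x* = 11.2896, y* = 11.3486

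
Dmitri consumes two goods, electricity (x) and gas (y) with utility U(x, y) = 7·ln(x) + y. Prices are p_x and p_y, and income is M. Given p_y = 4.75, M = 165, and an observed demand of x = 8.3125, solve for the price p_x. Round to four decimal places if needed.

p_x = 4

MU_x = 7/x, MU_y = 1. Tangency: 7/x = p_x/p_y.
So x*(p_x,p_y) = 7·p_y/p_x, independent of income; and y* = (M − 7·p_y)/p_y.
Set x* = 8.3125 in the demand function and solve for p_x: p_x = 4.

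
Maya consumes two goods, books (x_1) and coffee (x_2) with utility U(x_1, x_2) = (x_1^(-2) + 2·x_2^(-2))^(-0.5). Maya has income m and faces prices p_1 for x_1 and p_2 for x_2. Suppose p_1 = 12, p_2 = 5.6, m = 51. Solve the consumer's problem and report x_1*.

MU_x_1 ∝ x_1^(-3), MU_x_2 ∝ 2·x_2^(-3), so MRS = (1/2)·(x_2/x_1)^(3) = p_1/p_2.
Solve for the ratio: x_2/x_1 = [2·p_1/p_2]^(1/3).
With the ratio pinned down, the budget gives x_1* = m/(p_1 + p_2·(x_2/x_1)) and x_2* = (x_2/x_1)·x_1*.
Numerically x_2/x_1 = 1.624331, so x_1* = 51/(12 + 5.6·1.624331) = 2.4175.

x_1* = 2.4175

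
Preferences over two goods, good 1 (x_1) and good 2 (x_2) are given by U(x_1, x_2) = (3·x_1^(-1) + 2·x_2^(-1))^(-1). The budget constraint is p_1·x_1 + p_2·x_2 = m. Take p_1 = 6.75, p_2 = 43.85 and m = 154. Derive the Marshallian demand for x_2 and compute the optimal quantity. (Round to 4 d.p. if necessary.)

x_2* = 2.3721

MU_x_1 ∝ 3·x_1^(-2), MU_x_2 ∝ 2·x_2^(-2), so MRS = (3/2)·(x_2/x_1)^(2) = p_1/p_2.
Solve for the ratio: x_2/x_1 = [(2/3)·p_1/p_2]^(0.5).
With the ratio pinned down, the budget gives x_1* = m/(p_1 + p_2·(x_2/x_1)) and x_2* = (x_2/x_1)·x_1*.
Numerically x_2/x_1 = 0.320348, so x_1* = 154/(6.75 + 43.85·0.320348) = 7.4048 and x_2* = 0.320348·7.4048 = 2.3721.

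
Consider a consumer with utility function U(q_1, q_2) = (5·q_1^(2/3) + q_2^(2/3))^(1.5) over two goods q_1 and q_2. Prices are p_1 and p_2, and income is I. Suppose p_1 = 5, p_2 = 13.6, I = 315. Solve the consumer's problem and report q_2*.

From the CES first-order condition, 5·(q_2/q_1)^(1/3) = p_1/p_2.
Hence q_2/q_1 = ((1/5)·p_1/p_2)^(1/(1/3)), i.e. raised to the 3 power.
Substitute q_2 = (q_2/q_1)·q_1 into the budget: q_1* = I/(p_1 + p_2·(q_2/q_1)).
Numerically q_2/q_1 = 0.000398, so q_1* = 315/(5 + 13.6·0.000398) = 62.932 and q_2* = 0.000398·62.932 = 0.025.

q_2* = 0.025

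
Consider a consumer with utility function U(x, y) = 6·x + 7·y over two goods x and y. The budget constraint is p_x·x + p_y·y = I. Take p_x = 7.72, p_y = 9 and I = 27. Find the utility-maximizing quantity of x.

x* = 0

y gives more utility per dollar, so spend all income on y: y* = I/p_y, x* = 0.
Numerically: x* = 0, y* = 3.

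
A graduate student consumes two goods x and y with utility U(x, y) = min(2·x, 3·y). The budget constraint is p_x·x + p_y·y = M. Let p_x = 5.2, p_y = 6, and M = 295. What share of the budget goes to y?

With perfect complements, no substitution: consume in ratio x:y = 3:2.
Budget: p_x·x + p_y·(2/3)·x = M, so (3·p_x + 2·p_y)·x = 3·M.
Demand: x*(p_x,p_y,M) = 3·M/(3·p_x + 2·p_y), y* = 2·M/(3·p_x + 2·p_y).
Here 3·5.2 + 2·6 = 27.6, giving x* = 32.0652 and y* = 21.3768.
Expenditure on y: 6·21.3768 = 128.2609; share = 0.4348.

share on y = 0.4348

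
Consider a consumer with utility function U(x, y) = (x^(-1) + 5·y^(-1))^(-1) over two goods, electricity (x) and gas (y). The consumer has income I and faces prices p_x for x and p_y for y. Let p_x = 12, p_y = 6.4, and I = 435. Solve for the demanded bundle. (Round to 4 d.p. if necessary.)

x* = 13.7676, y* = 42.1545

MRS = MU_x/MU_y = (1/5)·(y/x)^(2). Set equal to p_x/p_y.
Hence y/x = (5·p_x/p_y)^(1/(2)), i.e. raised to the 0.5 power.
Substitute y = (y/x)·x into the budget: x* = I/(p_x + p_y·(y/x)).
Numerically y/x = 3.061862, so x* = 435/(12 + 6.4·3.061862) = 13.7676 and y* = 3.061862·13.7676 = 42.1545.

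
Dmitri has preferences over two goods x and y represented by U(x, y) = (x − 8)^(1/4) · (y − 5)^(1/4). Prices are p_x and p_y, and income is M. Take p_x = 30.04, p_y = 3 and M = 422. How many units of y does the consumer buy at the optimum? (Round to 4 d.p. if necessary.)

y* = 32.78

MRS = (y−5)/(x−8). Tangency with p_x/p_y gives y−5 = (p_x/p_y)·(x−8).
Substituting into the budget: x* = 8 + 0.5·(M − 8·p_x − 5·p_y)/p_x, and y* = 5 + 0.5·(…)/p_y.
Discretionary income = 422 − 8·30.04 − 5·3 = 166.68; y* = 5 + 0.5·166.68/3 = 32.78.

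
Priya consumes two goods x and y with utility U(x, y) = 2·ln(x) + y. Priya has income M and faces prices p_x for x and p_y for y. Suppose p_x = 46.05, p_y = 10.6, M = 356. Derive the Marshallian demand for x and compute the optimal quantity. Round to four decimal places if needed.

Set MRS = p_x/p_y: (2/x)/1 = p_x/p_y.
So x*(p_x,p_y) = 2·p_y/p_x, independent of income; and y* = (M − 2·p_y)/p_y.
At the given prices: x* = 2·10.6/46.05 = 0.4604.

x* = 0.4604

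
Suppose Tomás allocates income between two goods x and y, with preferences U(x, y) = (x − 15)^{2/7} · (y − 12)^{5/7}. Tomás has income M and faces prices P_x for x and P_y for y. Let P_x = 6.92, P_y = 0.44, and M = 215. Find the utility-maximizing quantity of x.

x* = 19.3732

Let x' = x−15, y' = y−12. MRS = (2/5)·y'/x' = P_x/P_y.
After buying the subsistence bundle (15, 12), a share 2/7 of the remaining income goes to x: x* = 15 + 2/7·(M − 15P_x − 12P_y)/P_x.
Discretionary income = 215 − 15·6.92 − 12·0.44 = 105.92; x* = 15 + 2/7·105.92/6.92 = 19.3732.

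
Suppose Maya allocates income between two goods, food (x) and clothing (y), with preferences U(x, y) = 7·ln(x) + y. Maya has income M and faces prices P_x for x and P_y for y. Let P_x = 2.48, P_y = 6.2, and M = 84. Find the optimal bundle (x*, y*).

MU_x = 7/x, MU_y = 1. Tangency: 7/x = P_x/P_y.
So x*(P_x,P_y) = 7·P_y/P_x, independent of income; and y* = (M − 7·P_y)/P_y.
At the given prices: x* = 7·6.2/2.48 = 17.5, and y* = 6.5484.

x* = 17.5, y* = 6.5484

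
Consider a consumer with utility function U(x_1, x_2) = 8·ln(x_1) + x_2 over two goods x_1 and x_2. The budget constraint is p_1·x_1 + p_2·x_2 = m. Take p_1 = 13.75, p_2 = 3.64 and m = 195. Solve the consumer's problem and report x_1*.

Set MRS = p_1/p_2: (8/x_1)/1 = p_1/p_2.
So x_1*(p_1,p_2) = 8·p_2/p_1, independent of income; and x_2* = (m − 8·p_2)/p_2.
At the given prices: x_1* = 8·3.64/13.75 = 2.1178.

x_1* = 2.1178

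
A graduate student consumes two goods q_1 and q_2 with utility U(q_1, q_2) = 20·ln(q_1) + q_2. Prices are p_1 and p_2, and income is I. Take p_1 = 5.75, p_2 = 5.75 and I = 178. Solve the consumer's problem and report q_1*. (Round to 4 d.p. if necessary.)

q_1* = 20

MU_q_1 = 20/q_1, MU_q_2 = 1. Tangency: 20/q_1 = p_1/p_2.
So q_1*(p_1,p_2) = 20·p_2/p_1, independent of income; and q_2* = (I − 20·p_2)/p_2.
At the given prices: q_1* = 20·5.75/5.75 = 20.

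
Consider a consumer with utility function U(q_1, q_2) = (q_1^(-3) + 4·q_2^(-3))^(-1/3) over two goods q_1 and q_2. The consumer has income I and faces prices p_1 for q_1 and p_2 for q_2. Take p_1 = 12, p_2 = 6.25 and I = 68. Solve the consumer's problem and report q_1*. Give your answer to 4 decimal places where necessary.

q_1* = 3.0351

From the CES first-order condition, (1/4)·(q_2/q_1)^(4) = p_1/p_2.
Hence q_2/q_1 = (4·p_1/p_2)^(1/(4)), i.e. raised to the 0.25 power.
With the ratio pinned down, the budget gives q_1* = I/(p_1 + p_2·(q_2/q_1)) and q_2* = (q_2/q_1)·q_1*.
Numerically q_2/q_1 = 1.664717, so q_1* = 68/(12 + 6.25·1.664717) = 3.0351.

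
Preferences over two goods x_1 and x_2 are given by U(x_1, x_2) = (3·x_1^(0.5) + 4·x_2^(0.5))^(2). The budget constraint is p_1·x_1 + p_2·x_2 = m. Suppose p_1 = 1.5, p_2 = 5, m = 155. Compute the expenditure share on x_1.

share on x_1 = 0.6522

MU_x_1 ∝ 3·x_1^(-0.5), MU_x_2 ∝ 4·x_2^(-0.5), so MRS = (3/4)·(x_2/x_1)^(0.5) = p_1/p_2.
Hence x_2/x_1 = ((4/3)·p_1/p_2)^(1/(0.5)), i.e. raised to the 2 power.
With the ratio pinned down, the budget gives x_1* = m/(p_1 + p_2·(x_2/x_1)) and x_2* = (x_2/x_1)·x_1*.
Numerically x_2/x_1 = 0.16, so x_1* = 155/(1.5 + 5·0.16) = 67.3913 and x_2* = 0.16·67.3913 = 10.7826.
Expenditure on x_1: 1.5·67.3913 = 101.087; share = 0.6522.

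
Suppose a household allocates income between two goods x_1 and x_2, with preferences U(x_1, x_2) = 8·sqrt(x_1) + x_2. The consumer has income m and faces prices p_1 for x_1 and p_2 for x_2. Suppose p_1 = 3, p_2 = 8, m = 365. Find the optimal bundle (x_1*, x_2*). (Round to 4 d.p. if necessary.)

x_1* = 113.7778, x_2* = 2.9583

Utility is quasi-linear in x_2; the FOC for x_1 is 4/√x_1 = p_1/p_2.
Thus x_1* = (4·p_2/p_1)² — independent of m — with the rest of income spent on x_2.
Plugging in: x_1* = (4·8/3)² = 113.7778, x_2* = 2.9583.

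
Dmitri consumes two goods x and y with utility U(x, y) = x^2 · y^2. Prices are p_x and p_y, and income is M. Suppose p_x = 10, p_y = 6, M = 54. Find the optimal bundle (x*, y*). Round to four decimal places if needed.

x* = 2.7, y* = 4.5

MU_x/MU_y = (2·y)/(2·x); tangency sets this equal to p_x/p_y.
So 2·p_y·y = 2·p_x·x; combined with the budget, a share 0.5 of income goes to x.
Demand: x*(p_x,p_y,M) = 0.5·M/p_x and y* = 0.5·M/p_y.
At p_x=10, p_y=6, M=54: x* = 0.5·54/10 = 2.7, y* = 4.5.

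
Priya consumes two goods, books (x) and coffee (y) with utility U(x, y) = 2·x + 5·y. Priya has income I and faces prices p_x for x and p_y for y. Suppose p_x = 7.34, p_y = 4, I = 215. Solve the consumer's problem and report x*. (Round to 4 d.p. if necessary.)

Linear utility — the consumer picks whichever good has higher MU/price: 2/7.34 = 0.2725 vs 5/4 = 1.25.
y gives more utility per dollar, so spend all income on y: y* = I/p_y, x* = 0.
Numerically: x* = 0, y* = 53.75.

x* = 0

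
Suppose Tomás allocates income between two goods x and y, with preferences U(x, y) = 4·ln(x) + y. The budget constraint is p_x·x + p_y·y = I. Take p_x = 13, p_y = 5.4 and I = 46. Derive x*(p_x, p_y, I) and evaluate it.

So x*(p_x,p_y) = 4·p_y/p_x, independent of income; and y* = (I − 4·p_y)/p_y.
At the given prices: x* = 4·5.4/13 = 1.6615.

x* = 1.6615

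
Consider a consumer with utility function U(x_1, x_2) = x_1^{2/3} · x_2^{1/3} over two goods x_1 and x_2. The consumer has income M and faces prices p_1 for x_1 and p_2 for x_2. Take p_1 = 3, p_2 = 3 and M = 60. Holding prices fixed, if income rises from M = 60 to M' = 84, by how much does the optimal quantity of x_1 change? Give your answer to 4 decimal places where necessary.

Δx_1* = 5.3333

Tangency: MRS = 2·x_2/x_1 = p_1/p_2.
So 2/3·p_2·x_2 = 1/3·p_1·x_1; combined with the budget, a share 2/3 of income goes to x_1.
Demand: x_1*(p_1,p_2,M) = 2/3·M/p_1 and x_2* = 1/3·M/p_2.
At p_1=3, p_2=3, M=60: x_1* = 2/3·60/3 = 13.3333.
At M' = 84: x_1* = 18.6667. Change: 18.6667 − 13.3333 = 5.3333.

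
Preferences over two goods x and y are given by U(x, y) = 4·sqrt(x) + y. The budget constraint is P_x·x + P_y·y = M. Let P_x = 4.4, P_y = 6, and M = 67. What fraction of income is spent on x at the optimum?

share on x = 0.4885

Solve: √x = 2·P_y/P_x, so x*(P_x,P_y) = (2·P_y/P_x)², and y* = (M − P_x·x*)/P_y.
Plugging in: x* = (2·6/4.4)² = 7.438, y* = 5.7121.
Expenditure on x: 4.4·7.438 = 32.7273; share = 0.4885.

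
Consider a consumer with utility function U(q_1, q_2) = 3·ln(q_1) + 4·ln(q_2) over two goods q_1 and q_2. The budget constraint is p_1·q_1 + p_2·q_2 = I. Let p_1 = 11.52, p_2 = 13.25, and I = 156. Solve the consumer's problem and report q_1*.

The MRS is (3/4)·q_2/q_1. Set MRS = p_1/p_2.
So 3·p_2·q_2 = 4·p_1·q_1; combined with the budget, a share 3/7 of income goes to q_1.
Demand: q_1*(p_1,p_2,I) = 3/7·I/p_1 and q_2* = 4/7·I/p_2.
At p_1=11.52, p_2=13.25, I=156: q_1* = 3/7·156/11.52 = 5.8036.

q_1* = 5.8036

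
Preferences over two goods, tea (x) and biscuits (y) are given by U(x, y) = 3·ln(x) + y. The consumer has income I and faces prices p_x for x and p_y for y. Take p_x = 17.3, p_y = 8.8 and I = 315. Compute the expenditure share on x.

share on x = 0.0838

Set MRS = p_x/p_y: (3/x)/1 = p_x/p_y.
So x*(p_x,p_y) = 3·p_y/p_x, independent of income; and y* = (I − 3·p_y)/p_y.
At the given prices: x* = 3·8.8/17.3 = 1.526, and y* = 32.7955.
Expenditure on x: 17.3·1.526 = 26.4; share = 0.0838.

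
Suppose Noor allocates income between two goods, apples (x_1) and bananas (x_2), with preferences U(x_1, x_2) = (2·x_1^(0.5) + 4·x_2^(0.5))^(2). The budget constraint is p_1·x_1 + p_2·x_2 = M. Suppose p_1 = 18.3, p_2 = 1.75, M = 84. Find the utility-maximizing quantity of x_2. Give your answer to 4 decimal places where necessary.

Substitute x_2 = (x_2/x_1)·x_1 into the budget: x_1* = M/(p_1 + p_2·(x_2/x_1)).
Numerically x_2/x_1 = 437.407347, so x_1* = 84/(18.3 + 1.75·437.407347) = 0.1072 and x_2* = 437.407347·0.1072 = 46.8793.

x_2* = 46.8793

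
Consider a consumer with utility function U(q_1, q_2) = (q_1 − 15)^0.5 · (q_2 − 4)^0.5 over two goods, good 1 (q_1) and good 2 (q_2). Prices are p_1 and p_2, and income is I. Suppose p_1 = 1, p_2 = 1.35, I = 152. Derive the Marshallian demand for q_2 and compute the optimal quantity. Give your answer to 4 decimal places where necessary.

MRS = (q_2−4)/(q_1−15). Tangency with p_1/p_2 gives q_2−4 = (p_1/p_2)·(q_1−15).
Substituting into the budget: q_1* = 15 + 0.5·(I − 15·p_1 − 4·p_2)/p_1, and q_2* = 4 + 0.5·(…)/p_2.
Discretionary income = 152 − 15·1 − 4·1.35 = 131.6; q_2* = 4 + 0.5·131.6/1.35 = 52.7407.

q_2* = 52.7407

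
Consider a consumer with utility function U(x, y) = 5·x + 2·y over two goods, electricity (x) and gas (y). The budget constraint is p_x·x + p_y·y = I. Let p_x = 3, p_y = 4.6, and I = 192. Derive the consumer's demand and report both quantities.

x* = 64, y* = 0

Numerically: x* = 64, y* = 0.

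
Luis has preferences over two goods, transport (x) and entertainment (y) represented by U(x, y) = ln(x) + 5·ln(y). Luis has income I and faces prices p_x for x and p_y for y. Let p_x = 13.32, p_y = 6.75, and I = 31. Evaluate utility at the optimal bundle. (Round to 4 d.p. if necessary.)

MU_x/MU_y = (y)/(5·x); tangency sets this equal to p_x/p_y.
So p_y·y = 5·p_x·x; combined with the budget, a share 1/6 of income goes to x.
Demand: x*(p_x,p_y,I) = 1/6·I/p_x and y* = 5/6·I/p_y.
At p_x=13.32, p_y=6.75, I=31: x* = 1/6·31/13.32 = 0.3879, y* = 3.8272.
Utility at the optimum: U(0.3879, 3.8272) = 5.7636.

V = 5.7636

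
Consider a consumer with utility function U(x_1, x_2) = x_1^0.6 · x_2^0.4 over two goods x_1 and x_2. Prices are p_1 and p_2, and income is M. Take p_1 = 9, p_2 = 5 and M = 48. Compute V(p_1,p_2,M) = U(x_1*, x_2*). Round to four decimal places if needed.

The MRS is (3/2)·x_2/x_1. Set MRS = p_1/p_2.
Rearranging, p_2·x_2 = (2/3)·p_1·x_1. Substituting into the budget gives p_1·x_1·(1 + (2/3)) = M.
Demand: x_1*(p_1,p_2,M) = 0.6·M/p_1 and x_2* = 0.4·M/p_2.
At p_1=9, p_2=5, M=48: x_1* = 0.6·48/9 = 3.2, x_2* = 3.84.
Utility at the optimum: U(3.2, 3.84) = 3.4421.

V = 3.4421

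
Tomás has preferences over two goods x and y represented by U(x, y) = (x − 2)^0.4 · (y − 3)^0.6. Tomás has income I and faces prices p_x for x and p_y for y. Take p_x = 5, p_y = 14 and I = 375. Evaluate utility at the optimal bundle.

MRS = (2/3)·(y−3)/(x−2). Tangency with p_x/p_y gives y−3 = (3/2)·(p_x/p_y)·(x−2).
After buying the subsistence bundle (2, 3), a share 0.4 of the remaining income goes to x: x* = 2 + 0.4·(I − 2p_x − 3p_y)/p_x.
Discretionary income = 375 − 2·5 − 3·14 = 323; x* = 2 + 0.4·323/5 = 27.84; y* = 3 + 0.6·323/14 = 16.8429.
Utility at the optimum: U(27.84, 16.8429) = 17.7686.

V = 17.7686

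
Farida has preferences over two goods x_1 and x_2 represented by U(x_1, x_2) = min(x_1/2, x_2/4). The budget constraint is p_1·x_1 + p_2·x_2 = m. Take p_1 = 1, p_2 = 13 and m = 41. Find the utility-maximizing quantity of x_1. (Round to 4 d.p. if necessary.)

Leontief preferences: the optimum is at the kink where x_1/2 = x_2/4, i.e. x_2 = 2·x_1.
Budget: p_1·x_1 + p_2·2·x_1 = m, so (2·p_1 + 4·p_2)·x_1 = 2·m.
Demand: x_1*(p_1,p_2,m) = 2·m/(2·p_1 + 4·p_2), x_2* = 4·m/(2·p_1 + 4·p_2).
Here 2·1 + 4·13 = 54, giving x_1* = 1.5185.

x_1* = 1.5185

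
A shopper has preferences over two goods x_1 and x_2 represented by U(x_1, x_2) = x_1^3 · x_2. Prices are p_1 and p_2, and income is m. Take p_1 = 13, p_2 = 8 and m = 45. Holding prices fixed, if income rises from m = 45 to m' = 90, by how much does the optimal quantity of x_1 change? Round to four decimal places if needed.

Δx_1* = 2.5962

Tangency: MRS = 3·x_2/x_1 = p_1/p_2.
So 3·p_2·x_2 = p_1·x_1; combined with the budget, a share 0.75 of income goes to x_1.
Demand: x_1*(p_1,p_2,m) = 0.75·m/p_1 and x_2* = 0.25·m/p_2.
At p_1=13, p_2=8, m=45: x_1* = 0.75·45/13 = 2.5962.
At m' = 90: x_1* = 5.1923. Change: 5.1923 − 2.5962 = 2.5962.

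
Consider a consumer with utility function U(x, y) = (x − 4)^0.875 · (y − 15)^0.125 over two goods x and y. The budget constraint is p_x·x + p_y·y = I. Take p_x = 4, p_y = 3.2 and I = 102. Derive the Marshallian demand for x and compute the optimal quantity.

MRS = 7·(y−15)/(x−4). Tangency with p_x/p_y gives y−15 = (1/7)·(p_x/p_y)·(x−4).
Substituting into the budget: x* = 4 + 0.875·(I − 4·p_x − 15·p_y)/p_x, and y* = 15 + 0.125·(…)/p_y.
Discretionary income = 102 − 4·4 − 15·3.2 = 38; x* = 4 + 0.875·38/4 = 12.3125.

x* = 12.3125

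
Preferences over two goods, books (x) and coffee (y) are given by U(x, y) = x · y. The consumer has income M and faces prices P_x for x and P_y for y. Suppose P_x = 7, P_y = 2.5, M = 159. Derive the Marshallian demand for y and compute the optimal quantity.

MU_x/MU_y = (y)/(x); tangency sets this equal to P_x/P_y.
Rearranging, P_y·y = P_x·x. Substituting into the budget gives P_x·x·(1 + 1) = M.
Demand: x*(P_x,P_y,M) = 0.5·M/P_x and y* = 0.5·M/P_y.
At P_x=7, P_y=2.5, M=159: y* = 0.5·159/2.5 = 31.8.

y* = 31.8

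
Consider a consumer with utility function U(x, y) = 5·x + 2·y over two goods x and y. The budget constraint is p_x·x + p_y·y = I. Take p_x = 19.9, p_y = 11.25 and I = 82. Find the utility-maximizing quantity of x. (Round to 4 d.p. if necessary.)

x* = 4.1206

Perfect substitutes: compare marginal utility per dollar. 5/p_x vs 2/p_y → 0.2513 vs 0.1778.
x gives more utility per dollar, so spend all income on x: x* = I/p_x, y* = 0.
Numerically: x* = 4.1206, y* = 0.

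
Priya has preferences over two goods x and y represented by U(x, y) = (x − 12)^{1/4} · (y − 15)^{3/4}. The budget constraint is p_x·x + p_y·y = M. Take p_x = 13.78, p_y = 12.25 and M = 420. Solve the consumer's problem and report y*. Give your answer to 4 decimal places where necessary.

Discretionary income = 420 − 12·13.78 − 15·12.25 = 70.89; y* = 15 + 0.75·70.89/12.25 = 19.3402.

y* = 19.3402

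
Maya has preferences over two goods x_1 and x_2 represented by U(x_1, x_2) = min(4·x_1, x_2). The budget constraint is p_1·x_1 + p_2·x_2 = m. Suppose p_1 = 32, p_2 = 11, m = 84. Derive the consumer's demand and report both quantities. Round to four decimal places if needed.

Leontief preferences: the optimum is at the kink where x_1/1 = x_2/4, i.e. x_2 = 4·x_1.
Budget: p_1·x_1 + p_2·4·x_1 = m, so (p_1 + 4·p_2)·x_1 = m.
Demand: x_1*(p_1,p_2,m) = m/(p_1 + 4·p_2), x_2* = 4·m/(p_1 + 4·p_2).
Here 32 + 4·11 = 76, giving x_1* = 1.1053 and x_2* = 4.4211.

x_1* = 1.1053, x_2* = 4.4211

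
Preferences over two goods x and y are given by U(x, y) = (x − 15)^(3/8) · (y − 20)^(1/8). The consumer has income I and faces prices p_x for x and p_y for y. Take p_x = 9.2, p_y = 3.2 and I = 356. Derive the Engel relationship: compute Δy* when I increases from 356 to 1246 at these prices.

This is Cobb-Douglas in (x−15, y−20): tangency gives 0.375·p_y·(y−20) = 0.125·p_x·(x−15).
Substituting into the budget: x* = 15 + 0.75·(I − 15·p_x − 20·p_y)/p_x, and y* = 20 + 0.25·(…)/p_y.
Discretionary income = 356 − 15·9.2 − 20·3.2 = 154; y* = 20 + 0.25·154/3.2 = 32.0312.
At I' = 1246: y* = 101.5625. Change: 101.5625 − 32.0312 = 69.5312.

Δy* = 69.5312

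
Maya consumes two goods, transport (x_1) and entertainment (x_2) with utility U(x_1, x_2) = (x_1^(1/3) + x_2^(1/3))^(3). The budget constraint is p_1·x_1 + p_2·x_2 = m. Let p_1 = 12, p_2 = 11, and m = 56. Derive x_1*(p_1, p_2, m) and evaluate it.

x_1* = 2.2826

From the CES first-order condition, (x_2/x_1)^(2/3) = p_1/p_2.
Hence x_2/x_1 = (p_1/p_2)^(1/(2/3)), i.e. raised to the 1.5 power.
Substitute x_2 = (x_2/x_1)·x_1 into the budget: x_1* = m/(p_1 + p_2·(x_2/x_1)).
Numerically x_2/x_1 = 1.139417, so x_1* = 56/(12 + 11·1.139417) = 2.2826.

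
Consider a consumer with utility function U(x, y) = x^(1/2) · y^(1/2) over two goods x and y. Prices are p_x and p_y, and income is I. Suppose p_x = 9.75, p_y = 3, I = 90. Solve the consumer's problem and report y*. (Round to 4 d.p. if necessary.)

MU_x/MU_y = (0.5·y)/(0.5·x); tangency sets this equal to p_x/p_y.
So 0.5·p_y·y = 0.5·p_x·x; combined with the budget, a share 0.5 of income goes to x.
Demand: x*(p_x,p_y,I) = 0.5·I/p_x and y* = 0.5·I/p_y.
At p_x=9.75, p_y=3, I=90: y* = 0.5·90/3 = 15.

y* = 15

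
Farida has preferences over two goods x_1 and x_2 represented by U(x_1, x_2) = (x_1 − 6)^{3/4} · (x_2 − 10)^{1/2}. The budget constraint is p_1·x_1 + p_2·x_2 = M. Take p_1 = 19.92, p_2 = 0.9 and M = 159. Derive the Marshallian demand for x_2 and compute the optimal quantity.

Let x_1' = x_1−6, x_2' = x_2−10. MRS = (3/2)·x_2'/x_1' = p_1/p_2.
After buying the subsistence bundle (6, 10), a share 0.6 of the remaining income goes to x_1: x_1* = 6 + 0.6·(M − 6p_1 − 10p_2)/p_1.
Discretionary income = 159 − 6·19.92 − 10·0.9 = 30.48; x_2* = 10 + 0.4·30.48/0.9 = 23.5467.

x_2* = 23.5467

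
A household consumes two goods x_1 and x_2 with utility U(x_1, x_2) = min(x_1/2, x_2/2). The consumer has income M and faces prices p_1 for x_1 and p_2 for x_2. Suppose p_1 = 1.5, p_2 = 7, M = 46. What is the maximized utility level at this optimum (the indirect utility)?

With perfect complements, no substitution: consume in ratio x_1:x_2 = 2:2.
Budget: p_1·x_1 + p_2·x_1 = M, so (2·p_1 + 2·p_2)·x_1 = 2·M.
Demand: x_1*(p_1,p_2,M) = 2·M/(2·p_1 + 2·p_2), x_2* = 2·M/(2·p_1 + 2·p_2).
Here 2·1.5 + 2·7 = 17, giving x_1* = 5.4118 and x_2* = 5.4118.
Utility at the optimum: U(5.4118, 5.4118) = 2.7059.

V = 2.7059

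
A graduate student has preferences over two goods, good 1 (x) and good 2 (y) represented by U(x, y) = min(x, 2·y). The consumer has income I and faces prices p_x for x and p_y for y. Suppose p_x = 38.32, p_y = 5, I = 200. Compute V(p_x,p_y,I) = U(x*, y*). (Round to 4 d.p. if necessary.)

V = 4.8996

Leontief preferences: the optimum is at the kink where x/2 = y/1, i.e. y = (1/2)·x.
Budget: p_x·x + p_y·(1/2)·x = I, so (2·p_x + p_y)·x = 2·I.
Demand: x*(p_x,p_y,I) = 2·I/(2·p_x + p_y), y* = I/(2·p_x + p_y).
Here 2·38.32 + 5 = 81.64, giving x* = 4.8996 and y* = 2.4498.
Utility at the optimum: U(4.8996, 2.4498) = 4.8996.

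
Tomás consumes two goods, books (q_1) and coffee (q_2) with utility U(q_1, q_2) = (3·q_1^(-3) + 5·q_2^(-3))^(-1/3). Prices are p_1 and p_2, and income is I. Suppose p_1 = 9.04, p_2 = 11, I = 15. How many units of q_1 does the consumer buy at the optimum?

q_1* = 0.7163

From the CES first-order condition, (3/5)·(q_2/q_1)^(4) = p_1/p_2.
Solve for the ratio: q_2/q_1 = [(5/3)·p_1/p_2]^(0.25).
With the ratio pinned down, the budget gives q_1* = I/(p_1 + p_2·(q_2/q_1)) and q_2* = (q_2/q_1)·q_1*.
Numerically q_2/q_1 = 1.081823, so q_1* = 15/(9.04 + 11·1.081823) = 0.7163.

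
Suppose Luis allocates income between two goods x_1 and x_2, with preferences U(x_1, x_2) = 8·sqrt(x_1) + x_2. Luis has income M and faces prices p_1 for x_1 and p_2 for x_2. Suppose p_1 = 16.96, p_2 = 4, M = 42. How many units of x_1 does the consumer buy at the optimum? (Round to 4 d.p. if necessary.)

x_1* = 0.89

MU_x_1 = 4/√x_1, MU_x_2 = 1. Tangency: 4/√x_1 = p_1/p_2.
Solve: √x_1 = 4·p_2/p_1, so x_1*(p_1,p_2) = (4·p_2/p_1)², and x_2* = (M − p_1·x_1*)/p_2.
Plugging in: x_1* = (4·4/16.96)² = 0.89.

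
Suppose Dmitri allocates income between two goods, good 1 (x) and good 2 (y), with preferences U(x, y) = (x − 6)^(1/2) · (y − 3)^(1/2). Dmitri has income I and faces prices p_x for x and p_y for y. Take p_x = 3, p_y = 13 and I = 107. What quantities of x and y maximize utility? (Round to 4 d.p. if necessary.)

MRS = (y−3)/(x−6). Tangency with p_x/p_y gives y−3 = (p_x/p_y)·(x−6).
Substituting into the budget: x* = 6 + 0.5·(I − 6·p_x − 3·p_y)/p_x, and y* = 3 + 0.5·(…)/p_y.
Discretionary income = 107 − 6·3 − 3·13 = 50; x* = 6 + 0.5·50/3 = 14.3333; y* = 3 + 0.5·50/13 = 4.9231.

x* = 14.3333, y* = 4.9231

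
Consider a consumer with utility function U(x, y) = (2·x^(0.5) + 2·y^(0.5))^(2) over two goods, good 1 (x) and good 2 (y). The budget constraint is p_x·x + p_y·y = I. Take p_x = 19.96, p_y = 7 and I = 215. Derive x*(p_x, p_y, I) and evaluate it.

MU_x ∝ 2·x^(-0.5), MU_y ∝ 2·y^(-0.5), so MRS = (y/x)^(0.5) = p_x/p_y.
Hence y/x = (p_x/p_y)^(1/(0.5)), i.e. raised to the 2 power.
Substitute y = (y/x)·x into the budget: x* = I/(p_x + p_y·(y/x)).
Numerically y/x = 8.130645, so x* = 215/(19.96 + 7·8.130645) = 2.7968.

x* = 2.7968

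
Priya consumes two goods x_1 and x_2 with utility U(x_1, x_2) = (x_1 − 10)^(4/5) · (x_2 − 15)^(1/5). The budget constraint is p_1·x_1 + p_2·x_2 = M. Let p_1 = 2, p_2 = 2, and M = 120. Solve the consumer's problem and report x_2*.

MRS = 4·(x_2−15)/(x_1−10). Tangency with p_1/p_2 gives x_2−15 = (1/4)·(p_1/p_2)·(x_1−10).
After buying the subsistence bundle (10, 15), a share 0.8 of the remaining income goes to x_1: x_1* = 10 + 0.8·(M − 10p_1 − 15p_2)/p_1.
Discretionary income = 120 − 10·2 − 15·2 = 70; x_2* = 15 + 0.2·70/2 = 22.

x_2* = 22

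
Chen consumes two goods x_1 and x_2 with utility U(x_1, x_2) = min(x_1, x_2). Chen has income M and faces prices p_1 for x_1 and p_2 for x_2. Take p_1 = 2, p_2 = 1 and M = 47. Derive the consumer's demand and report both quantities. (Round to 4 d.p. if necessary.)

Demand: x_1*(p_1,p_2,M) = M/(p_1 + p_2), x_2* = M/(p_1 + p_2).
Here 2 + 1 = 3, giving x_1* = 15.6667 and x_2* = 15.6667.

x_1* = 15.6667, x_2* = 15.6667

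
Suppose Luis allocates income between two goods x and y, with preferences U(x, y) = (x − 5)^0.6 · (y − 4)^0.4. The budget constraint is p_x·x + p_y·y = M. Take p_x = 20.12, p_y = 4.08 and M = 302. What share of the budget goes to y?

share on y = 0.2992

This is Cobb-Douglas in (x−5, y−4): tangency gives 0.6·p_y·(y−4) = 0.4·p_x·(x−5).
Substituting into the budget: x* = 5 + 0.6·(M − 5·p_x − 4·p_y)/p_x, and y* = 4 + 0.4·(…)/p_y.
Discretionary income = 302 − 5·20.12 − 4·4.08 = 185.08; x* = 5 + 0.6·185.08/20.12 = 10.5193; y* = 4 + 0.4·185.08/4.08 = 22.1451.
Expenditure on y: 4.08·22.1451 = 90.352; share = 0.2992.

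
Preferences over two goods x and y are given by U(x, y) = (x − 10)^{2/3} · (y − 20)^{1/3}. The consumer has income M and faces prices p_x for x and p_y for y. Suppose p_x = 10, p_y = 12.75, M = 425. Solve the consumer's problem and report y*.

This is Cobb-Douglas in (x−10, y−20): tangency gives 2/3·p_y·(y−20) = 1/3·p_x·(x−10).
Substituting into the budget: x* = 10 + 2/3·(M − 10·p_x − 20·p_y)/p_x, and y* = 20 + 1/3·(…)/p_y.
Discretionary income = 425 − 10·10 − 20·12.75 = 70; y* = 20 + 1/3·70/12.75 = 21.8301.

y* = 21.8301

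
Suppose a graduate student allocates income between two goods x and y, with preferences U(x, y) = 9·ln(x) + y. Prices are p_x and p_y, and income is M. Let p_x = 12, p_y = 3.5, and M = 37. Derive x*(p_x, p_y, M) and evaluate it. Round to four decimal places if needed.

Set MRS = p_x/p_y: (9/x)/1 = p_x/p_y.
So x*(p_x,p_y) = 9·p_y/p_x, independent of income; and y* = (M − 9·p_y)/p_y.
At the given prices: x* = 9·3.5/12 = 2.625.

x* = 2.625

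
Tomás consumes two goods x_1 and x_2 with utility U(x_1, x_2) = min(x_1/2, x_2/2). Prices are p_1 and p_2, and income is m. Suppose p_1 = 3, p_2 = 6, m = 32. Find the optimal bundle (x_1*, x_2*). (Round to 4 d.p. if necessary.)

x_1* = 3.5556, x_2* = 3.5556

Leontief preferences: the optimum is at the kink where x_1/2 = x_2/2, i.e. x_2 = x_1.
Budget: p_1·x_1 + p_2·x_1 = m, so (2·p_1 + 2·p_2)·x_1 = 2·m.
Demand: x_1*(p_1,p_2,m) = 2·m/(2·p_1 + 2·p_2), x_2* = 2·m/(2·p_1 + 2·p_2).
Here 2·3 + 2·6 = 18, giving x_1* = 3.5556 and x_2* = 3.5556.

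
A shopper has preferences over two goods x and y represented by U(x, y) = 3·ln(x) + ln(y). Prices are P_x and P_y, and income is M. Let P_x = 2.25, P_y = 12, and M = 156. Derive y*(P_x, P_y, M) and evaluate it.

y* = 3.25

Tangency: MRS = 3·y/x = P_x/P_y.
So 3·P_y·y = P_x·x; combined with the budget, a share 0.75 of income goes to x.
Demand: x*(P_x,P_y,M) = 0.75·M/P_x and y* = 0.25·M/P_y.
At P_x=2.25, P_y=12, M=156: y* = 0.25·156/12 = 3.25.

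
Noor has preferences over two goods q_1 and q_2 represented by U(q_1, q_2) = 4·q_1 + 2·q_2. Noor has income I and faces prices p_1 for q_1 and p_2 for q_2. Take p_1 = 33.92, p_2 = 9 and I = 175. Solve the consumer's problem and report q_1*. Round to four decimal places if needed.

q_1* = 0

Linear utility — the consumer picks whichever good has higher MU/price: 4/33.92 = 0.1179 vs 2/9 = 0.2222.
q_2 gives more utility per dollar, so spend all income on q_2: q_2* = I/p_2, q_1* = 0.
Numerically: q_1* = 0, q_2* = 19.4444.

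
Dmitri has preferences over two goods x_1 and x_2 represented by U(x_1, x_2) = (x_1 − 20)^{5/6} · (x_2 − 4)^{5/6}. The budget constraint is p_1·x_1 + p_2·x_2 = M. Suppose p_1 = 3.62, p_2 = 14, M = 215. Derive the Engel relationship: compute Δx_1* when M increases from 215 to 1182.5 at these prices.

MRS = (x_2−4)/(x_1−20). Tangency with p_1/p_2 gives x_2−4 = (p_1/p_2)·(x_1−20).
After buying the subsistence bundle (20, 4), a share 0.5 of the remaining income goes to x_1: x_1* = 20 + 0.5·(M − 20p_1 − 4p_2)/p_1.
Discretionary income = 215 − 20·3.62 − 4·14 = 86.6; x_1* = 20 + 0.5·86.6/3.62 = 31.9613.
At M' = 1182.5: x_1* = 165.5939. Change: 165.5939 − 31.9613 = 133.6326.

Δx_1* = 133.6326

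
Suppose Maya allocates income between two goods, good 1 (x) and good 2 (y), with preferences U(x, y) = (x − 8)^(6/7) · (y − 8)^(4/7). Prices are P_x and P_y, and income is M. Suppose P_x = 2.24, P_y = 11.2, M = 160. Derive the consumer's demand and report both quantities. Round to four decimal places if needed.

This is Cobb-Douglas in (x−8, y−8): tangency gives 6/7·P_y·(y−8) = 4/7·P_x·(x−8).
Substituting into the budget: x* = 8 + 0.6·(M − 8·P_x − 8·P_y)/P_x, and y* = 8 + 0.4·(…)/P_y.
Discretionary income = 160 − 8·2.24 − 8·11.2 = 52.48; x* = 8 + 0.6·52.48/2.24 = 22.0571; y* = 8 + 0.4·52.48/11.2 = 9.8743.

x* = 22.0571, y* = 9.8743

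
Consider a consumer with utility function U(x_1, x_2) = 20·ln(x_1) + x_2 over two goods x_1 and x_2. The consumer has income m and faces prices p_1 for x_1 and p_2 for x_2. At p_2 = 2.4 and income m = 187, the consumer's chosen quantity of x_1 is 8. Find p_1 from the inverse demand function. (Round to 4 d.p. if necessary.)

p_1 = 6

MU_x_1 = 20/x_1, MU_x_2 = 1. Tangency: 20/x_1 = p_1/p_2.
So x_1*(p_1,p_2) = 20·p_2/p_1, independent of income; and x_2* = (m − 20·p_2)/p_2.
Set x_1* = 8 in the demand function and solve for p_1: p_1 = 6.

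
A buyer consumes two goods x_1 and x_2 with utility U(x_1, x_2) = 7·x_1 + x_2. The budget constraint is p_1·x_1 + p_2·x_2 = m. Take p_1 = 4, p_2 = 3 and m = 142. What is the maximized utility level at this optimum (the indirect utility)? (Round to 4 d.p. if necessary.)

Linear utility — the consumer picks whichever good has higher MU/price: 7/4 = 1.75 vs 1/3 = 0.3333.
x_1 gives more utility per dollar, so spend all income on x_1: x_1* = m/p_1, x_2* = 0.
Numerically: x_1* = 35.5, x_2* = 0.
Utility at the optimum: U(35.5, 0) = 248.5.

V = 248.5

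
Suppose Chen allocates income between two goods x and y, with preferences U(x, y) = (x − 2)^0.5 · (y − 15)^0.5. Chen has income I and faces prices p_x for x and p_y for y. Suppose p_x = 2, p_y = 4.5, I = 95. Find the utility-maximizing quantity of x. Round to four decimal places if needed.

Let x' = x−2, y' = y−15. MRS = y'/x' = p_x/p_y.
Substituting into the budget: x* = 2 + 0.5·(I − 2·p_x − 15·p_y)/p_x, and y* = 15 + 0.5·(…)/p_y.
Discretionary income = 95 − 2·2 − 15·4.5 = 23.5; x* = 2 + 0.5·23.5/2 = 7.875.

x* = 7.875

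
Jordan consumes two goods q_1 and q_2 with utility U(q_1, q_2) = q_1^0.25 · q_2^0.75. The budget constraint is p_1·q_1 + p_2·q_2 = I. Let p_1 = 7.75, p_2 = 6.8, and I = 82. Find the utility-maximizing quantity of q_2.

Demand: q_1*(p_1,p_2,I) = 0.25·I/p_1 and q_2* = 0.75·I/p_2.
At p_1=7.75, p_2=6.8, I=82: q_2* = 0.75·82/6.8 = 9.0441.

q_2* = 9.0441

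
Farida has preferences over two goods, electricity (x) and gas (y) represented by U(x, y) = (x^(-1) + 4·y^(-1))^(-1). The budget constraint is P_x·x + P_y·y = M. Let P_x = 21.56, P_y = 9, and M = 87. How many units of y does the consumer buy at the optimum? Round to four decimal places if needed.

y* = 5.4495

Numerically y/x = 3.095516, so x* = 87/(21.56 + 9·3.095516) = 1.7604 and y* = 3.095516·1.7604 = 5.4495.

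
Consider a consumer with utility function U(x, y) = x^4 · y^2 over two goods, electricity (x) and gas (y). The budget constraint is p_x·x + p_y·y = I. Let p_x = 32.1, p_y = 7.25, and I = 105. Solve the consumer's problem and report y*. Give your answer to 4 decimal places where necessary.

y* = 4.8276

MU_x/MU_y = (4·y)/(2·x); tangency sets this equal to p_x/p_y.
So 4·p_y·y = 2·p_x·x; combined with the budget, a share 2/3 of income goes to x.
Demand: x*(p_x,p_y,I) = 2/3·I/p_x and y* = 1/3·I/p_y.
At p_x=32.1, p_y=7.25, I=105: y* = 1/3·105/7.25 = 4.8276.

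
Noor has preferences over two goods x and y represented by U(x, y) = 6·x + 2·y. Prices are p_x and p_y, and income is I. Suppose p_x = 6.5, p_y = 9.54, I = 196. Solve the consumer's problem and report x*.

x* = 30.1538

Linear utility — the consumer picks whichever good has higher MU/price: 6/6.5 = 0.9231 vs 2/9.54 = 0.2096.
x gives more utility per dollar, so spend all income on x: x* = I/p_x, y* = 0.
Numerically: x* = 30.1538, y* = 0.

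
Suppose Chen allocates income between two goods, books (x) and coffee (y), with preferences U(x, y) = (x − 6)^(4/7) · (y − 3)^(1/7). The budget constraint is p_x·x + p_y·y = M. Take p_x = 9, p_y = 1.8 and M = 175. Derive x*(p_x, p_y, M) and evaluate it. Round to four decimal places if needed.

MRS = 4·(y−3)/(x−6). Tangency with p_x/p_y gives y−3 = (1/4)·(p_x/p_y)·(x−6).
Substituting into the budget: x* = 6 + 0.8·(M − 6·p_x − 3·p_y)/p_x, and y* = 3 + 0.2·(…)/p_y.
Discretionary income = 175 − 6·9 − 3·1.8 = 115.6; x* = 6 + 0.8·115.6/9 = 16.2756.

x* = 16.2756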